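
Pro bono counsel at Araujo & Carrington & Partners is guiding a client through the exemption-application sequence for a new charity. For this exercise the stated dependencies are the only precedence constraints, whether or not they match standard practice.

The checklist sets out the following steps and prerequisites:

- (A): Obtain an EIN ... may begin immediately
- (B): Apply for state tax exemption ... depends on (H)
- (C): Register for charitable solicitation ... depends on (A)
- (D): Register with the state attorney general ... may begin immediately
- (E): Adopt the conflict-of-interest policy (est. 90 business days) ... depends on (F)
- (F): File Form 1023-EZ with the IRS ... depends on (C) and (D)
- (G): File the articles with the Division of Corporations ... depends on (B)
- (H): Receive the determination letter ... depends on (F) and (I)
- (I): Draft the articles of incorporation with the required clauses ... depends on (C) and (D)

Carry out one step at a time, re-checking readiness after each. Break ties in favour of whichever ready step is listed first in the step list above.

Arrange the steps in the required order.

(A) → (C) → (D) → (F) → (E) → (I) → (H) → (B) → (G)

(A) and (D) have no prerequisites; (A) is listed earlier, so (A) is first.
(C) now also ready, so the ready set is {(C), (D)}; (C) is listed earlier → (C).
That leaves (D) as the only ready step → (D).
(F) and (I) are both available; (F) is listed earlier → (F).
(E) and (I) are both available; (E) is listed earlier → (E).
(I) needed (C) and (D), now all done → (I).
(H) is the only step now ready → (H).
(B) needed (H), now all done → (B).
(G) needed (B), now all done → (G).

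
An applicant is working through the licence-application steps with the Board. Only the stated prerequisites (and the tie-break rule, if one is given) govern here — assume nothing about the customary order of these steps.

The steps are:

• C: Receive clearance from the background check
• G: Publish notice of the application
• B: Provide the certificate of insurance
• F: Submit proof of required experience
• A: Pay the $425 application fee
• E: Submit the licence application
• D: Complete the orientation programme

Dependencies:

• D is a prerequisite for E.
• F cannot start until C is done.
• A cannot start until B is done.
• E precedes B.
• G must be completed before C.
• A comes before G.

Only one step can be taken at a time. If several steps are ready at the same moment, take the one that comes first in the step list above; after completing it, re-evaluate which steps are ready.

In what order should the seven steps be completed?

D E B A G C F

D is the only step with nothing outstanding, so it goes first.
E needed D, now all done → E.
B needed E, now all done → B.
That leaves A as the only ready step → A.
G is the only step now ready → G.
C is the only step now ready → C.
That leaves F as the only ready step → F.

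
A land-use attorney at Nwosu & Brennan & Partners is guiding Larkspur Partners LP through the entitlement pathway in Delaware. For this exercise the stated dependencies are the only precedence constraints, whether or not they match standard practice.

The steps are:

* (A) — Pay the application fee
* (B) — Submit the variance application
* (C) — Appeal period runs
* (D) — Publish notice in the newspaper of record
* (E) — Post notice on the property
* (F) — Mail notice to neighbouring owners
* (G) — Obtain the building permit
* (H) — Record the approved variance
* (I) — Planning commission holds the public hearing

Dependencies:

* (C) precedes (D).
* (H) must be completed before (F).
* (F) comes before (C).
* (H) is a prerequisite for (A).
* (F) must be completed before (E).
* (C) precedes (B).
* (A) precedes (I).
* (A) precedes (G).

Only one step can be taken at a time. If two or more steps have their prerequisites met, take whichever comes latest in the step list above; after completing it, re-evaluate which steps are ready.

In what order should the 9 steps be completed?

(H) → (F) → (E) → (C) → (D) → (B) → (A) → (I) → (G)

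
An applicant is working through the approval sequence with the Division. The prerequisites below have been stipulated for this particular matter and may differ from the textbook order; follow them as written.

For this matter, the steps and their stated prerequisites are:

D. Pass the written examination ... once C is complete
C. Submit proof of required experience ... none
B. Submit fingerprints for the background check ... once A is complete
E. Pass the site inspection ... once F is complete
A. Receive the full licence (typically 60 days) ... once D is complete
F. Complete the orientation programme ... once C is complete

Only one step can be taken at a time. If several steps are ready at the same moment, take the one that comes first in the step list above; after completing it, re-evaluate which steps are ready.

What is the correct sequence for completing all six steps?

C has no prerequisites → C first.
D and F are both available; D is listed earlier → D.
A now also ready, so the ready set is {A, F}; A is listed earlier → A.
B now also ready, so the ready set is {B, F}; B is listed earlier → B.
F needed C, now all done → F.
E is the only step now ready → E.

C → D → A → B → F → E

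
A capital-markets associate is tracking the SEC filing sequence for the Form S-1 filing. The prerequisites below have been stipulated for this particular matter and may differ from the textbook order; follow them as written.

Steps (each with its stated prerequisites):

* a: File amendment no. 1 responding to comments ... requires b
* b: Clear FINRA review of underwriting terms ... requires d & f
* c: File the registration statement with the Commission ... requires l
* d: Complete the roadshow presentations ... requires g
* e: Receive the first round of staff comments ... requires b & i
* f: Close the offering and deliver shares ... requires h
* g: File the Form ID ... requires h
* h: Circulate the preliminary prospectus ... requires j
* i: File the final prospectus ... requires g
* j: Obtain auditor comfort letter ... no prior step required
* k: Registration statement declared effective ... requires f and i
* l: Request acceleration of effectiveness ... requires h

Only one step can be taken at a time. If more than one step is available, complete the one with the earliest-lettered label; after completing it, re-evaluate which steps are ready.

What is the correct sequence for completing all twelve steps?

j h f g d b a i e k l c

j is the only step with nothing outstanding, so it goes first.
h is the only step now ready → h.
Ready: f, g and l. f has the earlier label → f.
Ready: g and l. g has the earlier label → g.
d and i now also ready, so the ready set is {d, i, l}; d has the earlier label → d.
Now b, i and l have their prerequisites met. b has the earlier label, so b next.
a now also ready, so the ready set is {a, i, l}; a has the earlier label → a.
Ready: i and l. i has the earlier label → i.
e and k now also ready, so the ready set is {e, k, l}; e has the earlier label → e.
Ready: k and l. k has the earlier label → k.
l is the only step now ready → l.
c needed l, now all done → c.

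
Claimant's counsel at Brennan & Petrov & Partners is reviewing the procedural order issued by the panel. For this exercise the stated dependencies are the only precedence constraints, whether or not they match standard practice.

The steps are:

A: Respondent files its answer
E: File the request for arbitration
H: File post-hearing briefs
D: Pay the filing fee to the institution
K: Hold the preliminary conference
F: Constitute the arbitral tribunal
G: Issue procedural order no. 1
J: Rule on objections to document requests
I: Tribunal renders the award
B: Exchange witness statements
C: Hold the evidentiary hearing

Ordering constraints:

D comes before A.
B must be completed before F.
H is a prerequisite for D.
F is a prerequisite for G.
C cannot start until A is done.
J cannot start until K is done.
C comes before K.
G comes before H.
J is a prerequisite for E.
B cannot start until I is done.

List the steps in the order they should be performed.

I has no prerequisites → I first.
B needed I, now all done → B.
F needed B, now all done → F.
That leaves G as the only ready step → G.
Next only H has its prerequisites met → H.
Next only D has its prerequisites met → D.
A needed D, now all done → A.
That leaves C as the only ready step → C.
K needed C, now all done → K.
Next only J has its prerequisites met → J.
E is the only step now ready → E.

I, B, F, G, H, D, A, C, K, J, E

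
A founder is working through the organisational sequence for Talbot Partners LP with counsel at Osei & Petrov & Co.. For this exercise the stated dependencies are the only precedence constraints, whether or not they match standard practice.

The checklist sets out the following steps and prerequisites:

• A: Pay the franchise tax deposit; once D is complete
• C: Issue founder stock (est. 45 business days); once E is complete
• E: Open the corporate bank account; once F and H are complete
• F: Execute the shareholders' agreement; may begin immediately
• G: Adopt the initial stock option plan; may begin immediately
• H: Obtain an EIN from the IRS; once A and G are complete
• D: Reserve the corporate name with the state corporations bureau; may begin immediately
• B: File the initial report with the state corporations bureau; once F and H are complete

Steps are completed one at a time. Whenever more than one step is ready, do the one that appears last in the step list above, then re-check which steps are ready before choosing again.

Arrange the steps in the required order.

D, G, F, A, H, B, E, C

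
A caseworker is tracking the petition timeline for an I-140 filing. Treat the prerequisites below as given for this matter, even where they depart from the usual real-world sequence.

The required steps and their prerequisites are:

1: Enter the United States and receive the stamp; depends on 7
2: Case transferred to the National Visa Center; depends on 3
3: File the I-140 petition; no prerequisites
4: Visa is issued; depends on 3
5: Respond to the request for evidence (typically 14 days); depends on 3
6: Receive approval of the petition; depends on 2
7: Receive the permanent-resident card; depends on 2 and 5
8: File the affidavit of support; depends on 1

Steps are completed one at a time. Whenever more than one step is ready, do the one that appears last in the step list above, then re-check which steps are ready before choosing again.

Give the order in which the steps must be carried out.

Only 3 has no prerequisites, so it is first.
Now 5, 4 and 2 have their prerequisites met. 5 is listed later, so 5 next.
4 and 2 are both available; 4 is listed later → 4.
2 needed 3, now all done → 2.
Now 7 and 6 have their prerequisites met. 7 is listed later, so 7 next.
1 now also ready, so the ready set is {6, 1}; 6 is listed later → 6.
1 needed 7, now all done → 1.
That leaves 8 as the only ready step → 8.

3 5 4 2 7 6 1 8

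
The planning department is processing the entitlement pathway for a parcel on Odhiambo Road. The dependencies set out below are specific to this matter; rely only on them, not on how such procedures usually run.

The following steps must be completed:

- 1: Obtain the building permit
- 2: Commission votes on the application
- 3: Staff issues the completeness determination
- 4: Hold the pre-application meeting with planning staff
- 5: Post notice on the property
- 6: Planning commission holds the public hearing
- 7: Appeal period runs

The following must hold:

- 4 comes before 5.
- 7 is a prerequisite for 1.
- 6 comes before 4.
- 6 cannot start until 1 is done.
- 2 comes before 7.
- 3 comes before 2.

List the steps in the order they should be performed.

3 is the only step with nothing outstanding, so it goes first.
2 needed 3, now all done → 2.
Next only 7 has its prerequisites met → 7.
1 needed 7, now all done → 1.
That leaves 6 as the only ready step → 6.
That leaves 4 as the only ready step → 4.
5 needed 4, now all done → 5.

3, 2, 7, 1, 6, 4, 5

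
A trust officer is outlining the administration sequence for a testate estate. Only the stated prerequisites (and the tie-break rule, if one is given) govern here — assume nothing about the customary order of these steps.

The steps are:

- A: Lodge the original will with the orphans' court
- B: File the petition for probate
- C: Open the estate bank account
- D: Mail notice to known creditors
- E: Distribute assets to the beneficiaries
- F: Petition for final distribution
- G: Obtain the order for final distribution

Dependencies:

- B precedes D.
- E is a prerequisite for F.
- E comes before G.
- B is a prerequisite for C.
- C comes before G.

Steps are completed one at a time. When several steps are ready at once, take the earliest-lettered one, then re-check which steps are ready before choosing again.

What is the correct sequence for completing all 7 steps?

A B C D E F G

Nothing is required for A, B and E. A has the earlier label → A first.
B and E are both available; B has the earlier label → B.
C and D now also ready, so the ready set is {C, D, E}; C has the earlier label → C.
Ready: D and E. D has the earlier label → D.
Next only E has its prerequisites met → E.
F and G are both available; F has the earlier label → F.
G needed C and E, now all done → G.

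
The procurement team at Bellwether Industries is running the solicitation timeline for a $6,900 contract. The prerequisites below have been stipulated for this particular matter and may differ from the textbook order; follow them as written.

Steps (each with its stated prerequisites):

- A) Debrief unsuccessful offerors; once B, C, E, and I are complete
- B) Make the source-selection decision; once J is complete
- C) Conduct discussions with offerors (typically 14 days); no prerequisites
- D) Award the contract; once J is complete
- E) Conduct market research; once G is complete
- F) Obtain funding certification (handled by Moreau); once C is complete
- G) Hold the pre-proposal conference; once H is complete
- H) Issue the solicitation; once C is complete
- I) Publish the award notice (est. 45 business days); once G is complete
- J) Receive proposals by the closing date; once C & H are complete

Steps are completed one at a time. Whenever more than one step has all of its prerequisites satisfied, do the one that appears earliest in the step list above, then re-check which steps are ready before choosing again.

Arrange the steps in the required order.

C, F, H, G, E, I, J, B, A, D

Only C has no prerequisites, so it is first.
Now F and H have their prerequisites met. F is listed earlier, so F next.
H needed C, now all done → H.
Now G and J have their prerequisites met. G is listed earlier, so G next.
E and I now also ready, so the ready set is {E, I, J}; E is listed earlier → E.
I and J are both available; I is listed earlier → I.
J needed C and H, now all done → J.
B and D are both available; B is listed earlier → B.
A now also ready, so the ready set is {A, D}; A is listed earlier → A.
Next only D has its prerequisites met → D.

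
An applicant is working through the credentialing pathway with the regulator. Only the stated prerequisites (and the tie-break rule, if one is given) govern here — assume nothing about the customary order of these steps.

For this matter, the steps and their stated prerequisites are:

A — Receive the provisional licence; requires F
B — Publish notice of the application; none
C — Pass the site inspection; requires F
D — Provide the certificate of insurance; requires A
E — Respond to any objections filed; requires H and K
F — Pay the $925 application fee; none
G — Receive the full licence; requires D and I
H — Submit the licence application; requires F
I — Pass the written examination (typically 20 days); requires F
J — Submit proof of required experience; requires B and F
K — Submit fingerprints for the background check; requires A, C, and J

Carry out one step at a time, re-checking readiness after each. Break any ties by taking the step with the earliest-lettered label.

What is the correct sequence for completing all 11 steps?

B → F → A → C → D → H → I → G → J → K → E

Nothing is required for B and F. B has the earlier label → B first.
Next only F has its prerequisites met → F.
Ready: A, C, H, I and J. A has the earlier label → A.
Now C, D, H, I and J have their prerequisites met. C has the earlier label, so C next.
D, H, I and J are all available; D has the earlier label → D.
Ready: H, I and J. H has the earlier label → H.
Now I and J have their prerequisites met. I has the earlier label, so I next.
G now also ready, so the ready set is {G, J}; G has the earlier label → G.
Next only J has its prerequisites met → J.
K needed A, C and J, now all done → K.
E needed H and K, now all done → E.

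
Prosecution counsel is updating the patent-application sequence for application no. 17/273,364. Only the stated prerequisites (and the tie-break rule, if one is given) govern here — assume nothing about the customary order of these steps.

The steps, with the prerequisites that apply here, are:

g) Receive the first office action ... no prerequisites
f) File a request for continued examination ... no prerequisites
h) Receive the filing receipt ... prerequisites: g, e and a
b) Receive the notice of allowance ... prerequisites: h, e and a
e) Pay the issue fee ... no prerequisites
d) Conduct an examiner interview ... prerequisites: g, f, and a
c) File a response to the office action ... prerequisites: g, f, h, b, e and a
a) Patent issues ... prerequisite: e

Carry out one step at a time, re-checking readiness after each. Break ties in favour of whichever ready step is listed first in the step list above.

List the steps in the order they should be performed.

g, f, e, a, h, b, d, c

Nothing is required for g, f and e. g is listed earlier → g first.
Now f and e have their prerequisites met. f is listed earlier, so f next.
e is the only step now ready → e.
a needed e, now all done → a.
h and d are both available; h is listed earlier → h.
Ready: b and d. b is listed earlier → b.
Now d and c have their prerequisites met. d is listed earlier, so d next.
c needed g, f, h, b, e and a, now all done → c.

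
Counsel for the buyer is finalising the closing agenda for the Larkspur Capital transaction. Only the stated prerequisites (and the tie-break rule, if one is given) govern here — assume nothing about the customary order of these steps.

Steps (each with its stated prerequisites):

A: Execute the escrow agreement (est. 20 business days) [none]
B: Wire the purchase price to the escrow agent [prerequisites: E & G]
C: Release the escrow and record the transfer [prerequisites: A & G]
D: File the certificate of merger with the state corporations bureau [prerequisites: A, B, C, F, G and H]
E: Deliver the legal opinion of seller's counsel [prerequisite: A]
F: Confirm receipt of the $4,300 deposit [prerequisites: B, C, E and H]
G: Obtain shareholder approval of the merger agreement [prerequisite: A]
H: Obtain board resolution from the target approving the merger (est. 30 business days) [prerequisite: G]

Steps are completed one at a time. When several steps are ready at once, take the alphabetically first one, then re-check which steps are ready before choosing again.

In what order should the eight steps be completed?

A E G B C H F D

Only A has no prerequisites, so it is first.
Now E and G have their prerequisites met. E has the earlier label, so E next.
That leaves G as the only ready step → G.
B, C and H are all available; B has the earlier label → B.
Ready: C and H. C has the earlier label → C.
H is the only step now ready → H.
That leaves F as the only ready step → F.
Next only D has its prerequisites met → D.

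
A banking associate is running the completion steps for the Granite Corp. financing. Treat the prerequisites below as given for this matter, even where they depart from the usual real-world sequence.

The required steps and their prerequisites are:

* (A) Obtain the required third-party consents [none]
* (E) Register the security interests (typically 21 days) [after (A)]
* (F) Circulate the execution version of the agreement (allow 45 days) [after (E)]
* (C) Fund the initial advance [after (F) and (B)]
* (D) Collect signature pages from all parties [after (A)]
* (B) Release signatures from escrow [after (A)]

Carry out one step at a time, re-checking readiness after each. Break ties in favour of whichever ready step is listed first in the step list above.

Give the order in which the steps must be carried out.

(A) is the only step with nothing outstanding, so it goes first.
(E), (D) and (B) are all available; (E) is listed earlier → (E).
(F) now also ready, so the ready set is {(F), (D), (B)}; (F) is listed earlier → (F).
Now (D) and (B) have their prerequisites met. (D) is listed earlier, so (D) next.
(B) is the only step now ready → (B).
That leaves (C) as the only ready step → (C).

(A), (E), (F), (D), (B), (C)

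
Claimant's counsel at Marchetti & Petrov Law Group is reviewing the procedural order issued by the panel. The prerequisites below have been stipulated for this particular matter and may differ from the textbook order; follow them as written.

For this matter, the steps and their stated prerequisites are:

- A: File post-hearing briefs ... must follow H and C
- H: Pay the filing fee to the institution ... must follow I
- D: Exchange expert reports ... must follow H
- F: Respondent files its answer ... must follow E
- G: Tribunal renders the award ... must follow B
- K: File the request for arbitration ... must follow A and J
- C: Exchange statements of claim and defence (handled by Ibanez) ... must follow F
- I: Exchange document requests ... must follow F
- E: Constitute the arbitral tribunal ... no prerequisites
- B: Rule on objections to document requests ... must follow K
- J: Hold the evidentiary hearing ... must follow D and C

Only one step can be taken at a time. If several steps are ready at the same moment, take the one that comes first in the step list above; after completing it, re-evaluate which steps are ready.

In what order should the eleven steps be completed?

E is the only step with nothing outstanding, so it goes first.
Next only F has its prerequisites met → F.
C and I are both available; C is listed earlier → C.
That leaves I as the only ready step → I.
H needed I, now all done → H.
Now A and D have their prerequisites met. A is listed earlier, so A next.
D needed H, now all done → D.
That leaves J as the only ready step → J.
K needed A and J, now all done → K.
B needed K, now all done → B.
That leaves G as the only ready step → G.

E, F, C, I, H, A, D, J, K, B, G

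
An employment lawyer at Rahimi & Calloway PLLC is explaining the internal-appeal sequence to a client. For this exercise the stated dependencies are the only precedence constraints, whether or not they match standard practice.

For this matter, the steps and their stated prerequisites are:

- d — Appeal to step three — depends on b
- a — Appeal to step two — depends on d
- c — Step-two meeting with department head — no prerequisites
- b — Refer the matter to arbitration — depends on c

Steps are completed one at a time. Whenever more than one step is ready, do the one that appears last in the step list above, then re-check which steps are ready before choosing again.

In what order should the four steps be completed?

c has no prerequisites → c first.
That leaves b as the only ready step → b.
That leaves d as the only ready step → d.
a is the only step now ready → a.

c b d a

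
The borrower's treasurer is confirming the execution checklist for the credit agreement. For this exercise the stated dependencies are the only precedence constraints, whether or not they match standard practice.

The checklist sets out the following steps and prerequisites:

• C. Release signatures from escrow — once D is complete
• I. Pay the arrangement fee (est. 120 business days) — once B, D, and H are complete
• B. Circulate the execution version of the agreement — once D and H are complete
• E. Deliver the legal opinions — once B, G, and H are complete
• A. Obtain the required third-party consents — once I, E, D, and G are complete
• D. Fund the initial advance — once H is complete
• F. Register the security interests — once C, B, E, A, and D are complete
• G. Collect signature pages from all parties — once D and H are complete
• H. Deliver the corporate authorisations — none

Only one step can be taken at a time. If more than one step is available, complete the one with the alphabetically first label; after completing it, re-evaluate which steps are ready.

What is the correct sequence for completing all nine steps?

H, D, B, C, G, E, I, A, F

H has no prerequisites → H first.
D needed H, now all done → D.
Ready: B, C and G. B has the earlier label → B.
C, G and I are all available; C has the earlier label → C.
Now G and I have their prerequisites met. G has the earlier label, so G next.
E now also ready, so the ready set is {E, I}; E has the earlier label → E.
Next only I has its prerequisites met → I.
That leaves A as the only ready step → A.
F is the only step now ready → F.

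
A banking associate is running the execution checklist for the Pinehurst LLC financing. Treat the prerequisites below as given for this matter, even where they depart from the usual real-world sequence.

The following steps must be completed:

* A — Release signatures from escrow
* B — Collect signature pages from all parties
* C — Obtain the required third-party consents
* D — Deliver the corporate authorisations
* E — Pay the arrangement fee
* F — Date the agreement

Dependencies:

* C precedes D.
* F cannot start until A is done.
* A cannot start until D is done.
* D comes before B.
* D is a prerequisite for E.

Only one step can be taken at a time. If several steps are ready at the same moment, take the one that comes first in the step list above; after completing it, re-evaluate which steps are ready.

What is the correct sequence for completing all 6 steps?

C has no prerequisites → C first.
D is the only step now ready → D.
Ready: A, B and E. A is listed earlier → A.
F now also ready, so the ready set is {B, E, F}; B is listed earlier → B.
Ready: E and F. E is listed earlier → E.
Next only F has its prerequisites met → F.

C D A B E F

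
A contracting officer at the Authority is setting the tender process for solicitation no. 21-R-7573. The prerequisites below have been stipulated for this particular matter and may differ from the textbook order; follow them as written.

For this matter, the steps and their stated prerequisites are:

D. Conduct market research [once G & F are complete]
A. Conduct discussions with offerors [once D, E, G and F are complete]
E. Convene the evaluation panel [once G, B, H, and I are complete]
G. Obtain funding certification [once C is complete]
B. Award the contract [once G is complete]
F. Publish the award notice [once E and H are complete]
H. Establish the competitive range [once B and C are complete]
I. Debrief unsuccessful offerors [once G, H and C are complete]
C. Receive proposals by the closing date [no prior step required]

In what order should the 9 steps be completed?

C, G, B, H, I, E, F, D, A

C has no prerequisites → C first.
That leaves G as the only ready step → G.
B needed G, now all done → B.
Next only H has its prerequisites met → H.
Next only I has its prerequisites met → I.
That leaves E as the only ready step → E.
F is the only step now ready → F.
D needed G and F, now all done → D.
A is the only step now ready → A.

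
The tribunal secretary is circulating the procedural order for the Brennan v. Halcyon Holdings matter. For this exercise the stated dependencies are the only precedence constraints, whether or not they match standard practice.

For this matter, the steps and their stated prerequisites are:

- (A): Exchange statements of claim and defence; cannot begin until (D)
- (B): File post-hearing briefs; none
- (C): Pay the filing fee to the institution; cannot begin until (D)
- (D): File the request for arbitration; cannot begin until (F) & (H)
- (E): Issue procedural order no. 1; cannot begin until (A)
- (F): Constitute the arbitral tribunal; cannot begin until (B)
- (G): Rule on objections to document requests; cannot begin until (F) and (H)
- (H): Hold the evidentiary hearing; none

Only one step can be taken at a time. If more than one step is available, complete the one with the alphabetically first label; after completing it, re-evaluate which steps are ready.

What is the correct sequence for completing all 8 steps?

(B), (F), (H), (D), (A), (C), (E), (G)

Nothing is required for (B) and (H). (B) has the earlier label → (B) first.
Now (F) and (H) have their prerequisites met. (F) has the earlier label, so (F) next.
(H) is the only step now ready → (H).
Now (D) and (G) have their prerequisites met. (D) has the earlier label, so (D) next.
Now (A), (C) and (G) have their prerequisites met. (A) has the earlier label, so (A) next.
Ready: (C), (E) and (G). (C) has the earlier label → (C).
(E) and (G) are both available; (E) has the earlier label → (E).
Next only (G) has its prerequisites met → (G).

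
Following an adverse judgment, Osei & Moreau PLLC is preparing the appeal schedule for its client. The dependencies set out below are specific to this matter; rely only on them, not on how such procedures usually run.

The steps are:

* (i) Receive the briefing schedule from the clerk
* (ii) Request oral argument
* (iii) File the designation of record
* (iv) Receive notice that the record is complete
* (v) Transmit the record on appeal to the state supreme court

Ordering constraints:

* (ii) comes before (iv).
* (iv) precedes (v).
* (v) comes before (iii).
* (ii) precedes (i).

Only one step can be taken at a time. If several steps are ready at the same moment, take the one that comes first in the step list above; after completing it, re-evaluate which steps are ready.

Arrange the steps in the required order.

(ii) is the only step with nothing outstanding, so it goes first.
(i) and (iv) are both available; (i) is listed earlier → (i).
(iv) needed (ii), now all done → (iv).
That leaves (v) as the only ready step → (v).
That leaves (iii) as the only ready step → (iii).

(ii) → (i) → (iv) → (v) → (iii)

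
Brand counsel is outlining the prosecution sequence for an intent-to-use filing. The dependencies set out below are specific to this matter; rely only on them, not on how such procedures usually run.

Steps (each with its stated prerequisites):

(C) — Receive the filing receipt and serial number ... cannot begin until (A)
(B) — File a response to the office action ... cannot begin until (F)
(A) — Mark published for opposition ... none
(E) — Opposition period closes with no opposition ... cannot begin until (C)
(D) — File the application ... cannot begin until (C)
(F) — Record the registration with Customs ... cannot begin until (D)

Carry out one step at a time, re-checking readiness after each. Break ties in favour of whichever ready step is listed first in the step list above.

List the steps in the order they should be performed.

(A), (C), (E), (D), (F), (B)

Only (A) has no prerequisites, so it is first.
(C) is the only step now ready → (C).
Ready: (E) and (D). (E) is listed earlier → (E).
Next only (D) has its prerequisites met → (D).
(F) needed (D), now all done → (F).
That leaves (B) as the only ready step → (B).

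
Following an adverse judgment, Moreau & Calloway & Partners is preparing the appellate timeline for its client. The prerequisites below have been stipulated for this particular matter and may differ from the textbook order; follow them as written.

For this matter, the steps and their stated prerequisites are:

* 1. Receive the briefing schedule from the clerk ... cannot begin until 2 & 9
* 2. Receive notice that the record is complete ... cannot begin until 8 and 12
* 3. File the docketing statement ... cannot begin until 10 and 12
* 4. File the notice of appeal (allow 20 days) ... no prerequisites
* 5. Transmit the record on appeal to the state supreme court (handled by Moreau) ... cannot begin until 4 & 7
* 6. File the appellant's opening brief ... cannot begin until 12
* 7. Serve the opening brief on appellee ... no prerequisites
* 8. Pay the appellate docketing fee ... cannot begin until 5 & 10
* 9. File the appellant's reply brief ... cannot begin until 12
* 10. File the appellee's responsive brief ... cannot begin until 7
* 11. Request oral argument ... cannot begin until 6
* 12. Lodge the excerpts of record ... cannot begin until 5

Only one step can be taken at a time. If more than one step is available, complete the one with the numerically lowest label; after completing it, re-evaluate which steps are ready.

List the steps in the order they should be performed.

4 and 7 have no prerequisites; 4 has the earlier label, so 4 is first.
That leaves 7 as the only ready step → 7.
5 and 10 are both available; 5 has the earlier label → 5.
10 and 12 are both available; 10 has the earlier label → 10.
8 now also ready, so the ready set is {8, 12}; 8 has the earlier label → 8.
That leaves 12 as the only ready step → 12.
Now 2, 3, 6 and 9 have their prerequisites met. 2 has the earlier label, so 2 next.
3, 6 and 9 are all available; 3 has the earlier label → 3.
Now 6 and 9 have their prerequisites met. 6 has the earlier label, so 6 next.
Ready: 9 and 11. 9 has the earlier label → 9.
1 now also ready, so the ready set is {1, 11}; 1 has the earlier label → 1.
11 is the only step now ready → 11.

4 7 5 10 8 12 2 3 6 9 1 11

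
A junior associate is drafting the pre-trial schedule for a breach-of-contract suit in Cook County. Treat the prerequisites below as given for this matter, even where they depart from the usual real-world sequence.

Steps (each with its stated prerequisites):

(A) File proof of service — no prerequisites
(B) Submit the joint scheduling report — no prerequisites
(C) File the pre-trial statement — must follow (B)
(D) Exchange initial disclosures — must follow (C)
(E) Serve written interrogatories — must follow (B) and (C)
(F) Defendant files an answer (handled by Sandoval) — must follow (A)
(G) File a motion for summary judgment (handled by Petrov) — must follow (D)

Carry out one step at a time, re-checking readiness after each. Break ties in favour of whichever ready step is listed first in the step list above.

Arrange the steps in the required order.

(A) → (B) → (C) → (D) → (E) → (F) → (G)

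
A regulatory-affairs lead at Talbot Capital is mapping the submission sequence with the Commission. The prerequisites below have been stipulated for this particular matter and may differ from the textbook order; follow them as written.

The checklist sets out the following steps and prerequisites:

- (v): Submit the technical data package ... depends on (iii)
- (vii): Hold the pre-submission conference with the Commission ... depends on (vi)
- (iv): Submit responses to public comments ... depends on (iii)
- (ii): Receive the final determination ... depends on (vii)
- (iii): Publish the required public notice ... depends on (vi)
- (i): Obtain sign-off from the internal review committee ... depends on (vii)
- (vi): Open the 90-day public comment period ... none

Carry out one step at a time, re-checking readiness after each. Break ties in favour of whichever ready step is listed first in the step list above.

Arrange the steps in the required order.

(vi) is the only step with nothing outstanding, so it goes first.
Now (vii) and (iii) have their prerequisites met. (vii) is listed earlier, so (vii) next.
(ii) and (i) now also ready, so the ready set is {(ii), (iii), (i)}; (ii) is listed earlier → (ii).
(iii) and (i) are both available; (iii) is listed earlier → (iii).
Now (v), (iv) and (i) have their prerequisites met. (v) is listed earlier, so (v) next.
Ready: (iv) and (i). (iv) is listed earlier → (iv).
(i) needed (vii), now all done → (i).

(vi) → (vii) → (ii) → (iii) → (v) → (iv) → (i)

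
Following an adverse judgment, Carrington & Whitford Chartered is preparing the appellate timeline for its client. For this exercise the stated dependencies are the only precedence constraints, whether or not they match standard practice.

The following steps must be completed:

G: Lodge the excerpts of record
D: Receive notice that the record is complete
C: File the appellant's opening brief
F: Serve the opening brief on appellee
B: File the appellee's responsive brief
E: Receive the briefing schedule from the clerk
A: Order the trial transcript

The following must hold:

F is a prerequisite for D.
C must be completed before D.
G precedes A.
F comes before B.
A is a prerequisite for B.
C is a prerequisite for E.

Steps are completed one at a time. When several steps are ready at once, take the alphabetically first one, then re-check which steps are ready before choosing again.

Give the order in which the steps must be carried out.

Nothing is required for C, F and G. C has the earlier label → C first.
E, F and G are all available; E has the earlier label → E.
Now F and G have their prerequisites met. F has the earlier label, so F next.
D and G are both available; D has the earlier label → D.
G is the only step now ready → G.
A is the only step now ready → A.
Next only B has its prerequisites met → B.

C E F D G A B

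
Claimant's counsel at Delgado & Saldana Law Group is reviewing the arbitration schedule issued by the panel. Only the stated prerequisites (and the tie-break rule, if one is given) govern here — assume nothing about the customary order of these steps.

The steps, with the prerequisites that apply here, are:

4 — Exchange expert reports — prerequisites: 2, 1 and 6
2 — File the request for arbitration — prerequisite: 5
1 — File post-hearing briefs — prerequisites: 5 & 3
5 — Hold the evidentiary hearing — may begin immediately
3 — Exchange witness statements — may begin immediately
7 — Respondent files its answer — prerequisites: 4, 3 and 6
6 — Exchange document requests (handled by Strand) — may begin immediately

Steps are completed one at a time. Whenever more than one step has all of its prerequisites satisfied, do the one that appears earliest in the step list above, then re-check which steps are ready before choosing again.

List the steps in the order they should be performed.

5, 2, 3, 1, 6, 4, 7

5, 3 and 6 have no prerequisites; 5 is listed earlier, so 5 is first.
2 now also ready, so the ready set is {2, 3, 6}; 2 is listed earlier → 2.
Ready: 3 and 6. 3 is listed earlier → 3.
Now 1 and 6 have their prerequisites met. 1 is listed earlier, so 1 next.
That leaves 6 as the only ready step → 6.
That leaves 4 as the only ready step → 4.
7 is the only step now ready → 7.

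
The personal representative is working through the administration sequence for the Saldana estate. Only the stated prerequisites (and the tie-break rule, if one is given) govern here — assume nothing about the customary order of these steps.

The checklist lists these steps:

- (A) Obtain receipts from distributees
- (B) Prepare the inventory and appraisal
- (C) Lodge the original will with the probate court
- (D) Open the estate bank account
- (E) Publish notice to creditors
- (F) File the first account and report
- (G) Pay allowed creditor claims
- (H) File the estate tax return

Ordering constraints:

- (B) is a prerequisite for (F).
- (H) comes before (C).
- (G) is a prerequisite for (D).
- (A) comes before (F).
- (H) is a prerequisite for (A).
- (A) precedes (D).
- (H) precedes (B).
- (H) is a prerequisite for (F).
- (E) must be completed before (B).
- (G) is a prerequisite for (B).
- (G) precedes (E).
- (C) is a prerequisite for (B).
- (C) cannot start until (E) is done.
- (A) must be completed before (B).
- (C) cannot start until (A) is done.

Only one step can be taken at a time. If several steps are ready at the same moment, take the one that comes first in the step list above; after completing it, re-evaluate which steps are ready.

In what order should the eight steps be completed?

Nothing is required for (G) and (H). (G) is listed earlier → (G) first.
(E) now also ready, so the ready set is {(E), (H)}; (E) is listed earlier → (E).
(H) is the only step now ready → (H).
That leaves (A) as the only ready step → (A).
(C) and (D) are both available; (C) is listed earlier → (C).
(B) now also ready, so the ready set is {(B), (D)}; (B) is listed earlier → (B).
(F) now also ready, so the ready set is {(D), (F)}; (D) is listed earlier → (D).
(F) needed (A), (B) and (H), now all done → (F).

(G), (E), (H), (A), (C), (B), (D), (F)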